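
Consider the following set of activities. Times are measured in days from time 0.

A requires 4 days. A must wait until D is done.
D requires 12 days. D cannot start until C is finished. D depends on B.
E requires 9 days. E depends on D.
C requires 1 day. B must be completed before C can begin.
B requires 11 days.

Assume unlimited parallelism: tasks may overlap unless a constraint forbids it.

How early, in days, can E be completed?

B has no prerequisites, so it starts at day 0 and finishes at day 11.
After B (finishes day 11), C can start at day 11 and finishes at day 12.
D cannot start until C (finishes day 12); B (finishes day 11). The controlling bound is day 12, so D finishes at 12 + 12 = day 24.
After D (finishes day 24), E can start at day 24 and finishes at day 33.

33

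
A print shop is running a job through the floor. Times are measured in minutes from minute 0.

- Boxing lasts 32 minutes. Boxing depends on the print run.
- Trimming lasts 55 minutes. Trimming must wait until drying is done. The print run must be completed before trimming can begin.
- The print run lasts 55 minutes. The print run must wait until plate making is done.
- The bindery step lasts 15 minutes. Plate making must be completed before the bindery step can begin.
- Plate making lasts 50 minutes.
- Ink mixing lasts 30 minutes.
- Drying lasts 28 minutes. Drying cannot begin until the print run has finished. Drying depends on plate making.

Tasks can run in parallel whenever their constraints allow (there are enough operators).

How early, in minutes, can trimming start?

Plate making has no prerequisites, so it starts at minute 0 and finishes at minute 50.
The print run waits on plate making (finishes minute 50), so it starts at minute 50 and finishes at 50 + 55 = minute 105.
Drying cannot start until the print run (finishes minute 105); plate making (finishes minute 50). The controlling bound is minute 105, so drying finishes at 105 + 28 = minute 133.
Trimming waits on drying (finishes minute 133); the print run (finishes minute 105). The latest of these is minute 133, which is the earliest trimming can start.

133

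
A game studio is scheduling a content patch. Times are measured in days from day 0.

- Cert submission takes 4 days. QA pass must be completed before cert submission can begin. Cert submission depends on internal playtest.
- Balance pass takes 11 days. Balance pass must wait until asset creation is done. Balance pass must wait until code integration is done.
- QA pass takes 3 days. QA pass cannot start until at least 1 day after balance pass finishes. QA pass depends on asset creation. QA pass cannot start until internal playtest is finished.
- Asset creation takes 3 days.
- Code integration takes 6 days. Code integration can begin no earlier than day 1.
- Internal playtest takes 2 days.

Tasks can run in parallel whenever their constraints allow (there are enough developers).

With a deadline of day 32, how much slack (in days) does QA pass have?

Internal playtest has no prerequisites, so it starts at day 0 and finishes at day 2.
Code integration waits on its own release at day 1, so it starts at day 1 and finishes at 1 + 6 = day 7.
Asset creation can start immediately at day 0; it finishes at day 3.
Balance pass has to wait for asset creation (finishes day 3); code integration (finishes day 7). The latest of these is day 7, so balance pass runs day 7 to 7 + 11 = day 18.
QA pass cannot start until balance pass (finishes day 18, plus 1-day gap → day 19); asset creation (finishes day 3); internal playtest (finishes day 2). The controlling bound is day 19, so QA pass finishes at 19 + 3 = day 22.

Working backward from the deadline:
To finish by day 32, cert submission (duration 4) must start no later than day 28.
QA pass must finish before cert submission (must start by day 28). With a 3-day duration, QA pass must start by 28 − 3 = day 25.
So QA pass can start as early as day 19 and as late as day 25, giving 25 − 19 = 6 days of slack.

6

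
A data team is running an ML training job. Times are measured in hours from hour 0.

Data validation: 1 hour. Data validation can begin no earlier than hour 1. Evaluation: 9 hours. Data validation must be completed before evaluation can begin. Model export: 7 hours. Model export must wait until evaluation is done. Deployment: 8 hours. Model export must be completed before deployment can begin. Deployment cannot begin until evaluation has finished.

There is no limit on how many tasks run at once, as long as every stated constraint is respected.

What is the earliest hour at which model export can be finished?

Data validation cannot begin until its own release at hour 1. It runs from hour 1 to 1 + 1 = hour 2.
Evaluation cannot begin until data validation (finishes hour 2). It runs from hour 2 to 2 + 9 = hour 11.
Model export waits on evaluation (finishes hour 11), so it starts at hour 11 and finishes at 11 + 7 = hour 18.

18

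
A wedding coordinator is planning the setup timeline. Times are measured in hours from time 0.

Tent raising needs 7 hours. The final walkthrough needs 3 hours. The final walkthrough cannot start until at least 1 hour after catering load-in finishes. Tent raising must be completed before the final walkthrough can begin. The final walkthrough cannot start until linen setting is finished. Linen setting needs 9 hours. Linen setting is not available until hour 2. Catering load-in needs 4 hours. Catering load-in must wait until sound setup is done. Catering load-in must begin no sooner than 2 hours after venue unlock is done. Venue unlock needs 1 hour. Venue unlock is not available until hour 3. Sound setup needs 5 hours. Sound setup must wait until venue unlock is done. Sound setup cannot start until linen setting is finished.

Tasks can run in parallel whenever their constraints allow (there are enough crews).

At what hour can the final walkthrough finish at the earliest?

After its own release at hour 2, linen setting can start at hour 2 and finishes at hour 11.
Tent raising can start immediately at hour 0; it finishes at hour 7.
Venue unlock waits on its own release at hour 3, so it starts at hour 3 and finishes at 3 + 1 = hour 4.
Sound setup needs all of venue unlock (finishes hour 4); linen setting (finishes hour 11). That puts its earliest start at hour 11; it finishes at 11 + 5 = hour 16.
Catering load-in needs all of sound setup (finishes hour 16); venue unlock (finishes hour 4, plus 2-hour gap → hour 6). That puts its earliest start at hour 16; it finishes at 16 + 4 = hour 20.
The final walkthrough has to wait for catering load-in (finishes hour 20, plus 1-hour gap → hour 21); tent raising (finishes hour 7); linen setting (finishes hour 11). The latest of these is hour 21, so the final walkthrough runs hour 21 to 21 + 3 = hour 24.

24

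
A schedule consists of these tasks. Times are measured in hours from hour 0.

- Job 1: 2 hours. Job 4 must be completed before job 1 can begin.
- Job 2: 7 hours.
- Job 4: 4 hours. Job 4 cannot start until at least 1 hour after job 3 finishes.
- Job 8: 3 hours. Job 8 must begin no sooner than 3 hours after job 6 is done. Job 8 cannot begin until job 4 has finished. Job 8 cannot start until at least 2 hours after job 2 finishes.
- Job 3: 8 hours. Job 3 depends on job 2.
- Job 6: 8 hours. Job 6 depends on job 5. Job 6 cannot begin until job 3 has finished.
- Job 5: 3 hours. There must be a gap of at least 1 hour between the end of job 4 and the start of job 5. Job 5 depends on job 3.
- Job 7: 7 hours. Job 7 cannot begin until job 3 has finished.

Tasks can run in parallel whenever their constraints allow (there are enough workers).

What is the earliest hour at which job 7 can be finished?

22

Nothing blocks job 2, so it runs from hour 0 to hour 7.
Job 3 cannot begin until job 2 (finishes hour 7). It runs from hour 7 to 7 + 8 = hour 15.
Job 7 waits on job 3 (finishes hour 15), so it starts at hour 15 and finishes at 15 + 7 = hour 22.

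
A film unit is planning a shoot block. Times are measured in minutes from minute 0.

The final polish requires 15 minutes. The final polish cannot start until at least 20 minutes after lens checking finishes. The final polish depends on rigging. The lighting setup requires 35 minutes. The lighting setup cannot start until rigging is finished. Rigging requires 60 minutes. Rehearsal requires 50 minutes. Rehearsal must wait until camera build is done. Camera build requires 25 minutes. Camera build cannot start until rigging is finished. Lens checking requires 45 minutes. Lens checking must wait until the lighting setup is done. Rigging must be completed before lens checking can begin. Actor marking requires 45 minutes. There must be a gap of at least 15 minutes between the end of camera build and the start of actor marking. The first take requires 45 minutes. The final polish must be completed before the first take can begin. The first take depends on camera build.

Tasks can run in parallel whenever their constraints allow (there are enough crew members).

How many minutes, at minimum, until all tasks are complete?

220

Rigging has no prerequisites, so it starts at minute 0 and finishes at minute 60.
Camera build waits on rigging (finishes minute 60), so it starts at minute 60 and finishes at 60 + 25 = minute 85.
After camera build (finishes minute 85), rehearsal can start at minute 85 and finishes at minute 135.
After camera build (finishes minute 85, plus 15-minute gap → minute 100), actor marking can start at minute 100 and finishes at minute 145.
The lighting setup cannot begin until rigging (finishes minute 60). It runs from minute 60 to 60 + 35 = minute 95.
Lens checking has to wait for the lighting setup (finishes minute 95); rigging (finishes minute 60). The latest of these is minute 95, so lens checking runs minute 95 to 95 + 45 = minute 140.
The final polish needs all of lens checking (finishes minute 140, plus 20-minute gap → minute 160); rigging (finishes minute 60). That puts its earliest start at minute 160; it finishes at 160 + 15 = minute 175.
The first take has to wait for the final polish (finishes minute 175); camera build (finishes minute 85). The latest of these is minute 175, so the first take runs minute 175 to 175 + 45 = minute 220.
All tasks are finished once the last one completes. Finish times: Rigging at 60, The lighting setup at 95, Camera build at 85, Lens checking at 140, Actor marking at 145, Rehearsal at 135, The final polish at 175, The first take at 220. The latest is minute 220.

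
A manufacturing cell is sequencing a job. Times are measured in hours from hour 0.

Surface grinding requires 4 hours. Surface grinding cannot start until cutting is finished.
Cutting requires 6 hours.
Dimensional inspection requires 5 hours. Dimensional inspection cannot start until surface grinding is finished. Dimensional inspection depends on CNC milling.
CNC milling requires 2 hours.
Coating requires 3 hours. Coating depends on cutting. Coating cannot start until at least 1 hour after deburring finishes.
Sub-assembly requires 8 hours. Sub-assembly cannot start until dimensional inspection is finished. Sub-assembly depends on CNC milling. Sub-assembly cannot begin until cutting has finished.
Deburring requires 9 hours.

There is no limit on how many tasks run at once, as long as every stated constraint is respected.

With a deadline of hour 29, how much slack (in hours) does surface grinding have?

Nothing blocks cutting, so it runs from hour 0 to hour 6.
Surface grinding waits on cutting (finishes hour 6), so it starts at hour 6 and finishes at 6 + 4 = hour 10.

Working backward from the deadline:
To finish by hour 29, sub-assembly (duration 8) must start no later than hour 21.
Dimensional inspection must finish before sub-assembly (must start by hour 21). With a 5-hour duration, dimensional inspection must start by 21 − 5 = hour 16.
Since dimensional inspection (must start by hour 16) depends on it, surface grinding must finish by hour 16. Backing off its 4-hour duration gives a latest start of hour 12.
So surface grinding can start as early as hour 6 and as late as hour 12, giving 12 − 6 = 6 hours of slack.

6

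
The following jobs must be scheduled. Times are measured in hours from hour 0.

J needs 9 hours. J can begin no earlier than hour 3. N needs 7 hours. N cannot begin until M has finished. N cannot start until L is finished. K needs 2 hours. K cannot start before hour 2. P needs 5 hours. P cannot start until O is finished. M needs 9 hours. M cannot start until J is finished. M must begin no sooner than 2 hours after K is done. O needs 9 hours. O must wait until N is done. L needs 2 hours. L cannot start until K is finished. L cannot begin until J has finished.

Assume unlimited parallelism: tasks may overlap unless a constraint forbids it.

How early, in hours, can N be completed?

28

K waits on its own release at hour 2, so it starts at hour 2 and finishes at 2 + 2 = hour 4.
J cannot begin until its own release at hour 3. It runs from hour 3 to 3 + 9 = hour 12.
M has to wait for J (finishes hour 12); K (finishes hour 4, plus 2-hour gap → hour 6). The latest of these is hour 12, so M runs hour 12 to 12 + 9 = hour 21.
L has to wait for K (finishes hour 4); J (finishes hour 12). The latest of these is hour 12, so L runs hour 12 to 12 + 2 = hour 14.
For N: M (finishes hour 21); L (finishes hour 14). Taking the maximum gives a start of hour 21, and it finishes at 21 + 7 = hour 28.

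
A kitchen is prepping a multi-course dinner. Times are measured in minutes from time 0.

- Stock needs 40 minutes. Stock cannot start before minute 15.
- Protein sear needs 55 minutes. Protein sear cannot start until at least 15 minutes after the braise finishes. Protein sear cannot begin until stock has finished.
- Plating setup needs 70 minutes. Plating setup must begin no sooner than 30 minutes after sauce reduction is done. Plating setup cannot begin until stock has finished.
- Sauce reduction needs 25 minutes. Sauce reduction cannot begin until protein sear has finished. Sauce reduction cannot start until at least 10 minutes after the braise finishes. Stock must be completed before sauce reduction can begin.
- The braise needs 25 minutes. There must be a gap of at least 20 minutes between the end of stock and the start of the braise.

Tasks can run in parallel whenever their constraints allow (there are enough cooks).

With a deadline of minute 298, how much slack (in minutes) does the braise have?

After its own release at minute 15, stock can start at minute 15 and finishes at minute 55.
The braise waits on stock (finishes minute 55, plus 20-minute gap → minute 75), so it starts at minute 75 and finishes at 75 + 25 = minute 100.

Working backward from the deadline:
Nothing follows plating setup; the deadline of minute 298 is its only limit. It must start by 298 − 70 = minute 228.
Since plating setup (must start by minute 228, minus 30-minute gap → minute 198) depends on it, sauce reduction must finish by minute 198. Backing off its 25-minute duration gives a latest start of minute 173.
Protein sear must finish before sauce reduction (must start by minute 173). With a 55-minute duration, protein sear must start by 173 − 55 = minute 118.
The braise has several dependents: protein sear (must start by minute 118, minus 15-minute gap → minute 103); sauce reduction (must start by minute 173, minus 10-minute gap → minute 163). The earliest of those limits is minute 103, so the braise must start by 103 − 25 = minute 78.
So the braise can start as early as minute 75 and as late as minute 78, giving 78 − 75 = 3 minutes of slack.

3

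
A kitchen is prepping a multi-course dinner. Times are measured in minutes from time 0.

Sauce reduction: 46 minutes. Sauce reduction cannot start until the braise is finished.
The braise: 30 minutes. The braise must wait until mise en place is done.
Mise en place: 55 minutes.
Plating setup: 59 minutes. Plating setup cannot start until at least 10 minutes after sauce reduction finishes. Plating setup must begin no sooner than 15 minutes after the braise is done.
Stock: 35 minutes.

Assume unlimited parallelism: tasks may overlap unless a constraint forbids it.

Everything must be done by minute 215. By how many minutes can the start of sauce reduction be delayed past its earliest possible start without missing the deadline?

Mise en place can start immediately at minute 0; it finishes at minute 55.
After mise en place (finishes minute 55), the braise can start at minute 55 and finishes at minute 85.
Sauce reduction cannot begin until the braise (finishes minute 85). It runs from minute 85 to 85 + 46 = minute 131.

Working backward from the deadline:
Plating setup must finish by minute 215; it takes 59 minutes, so it must start by 215 − 59 = minute 156.
Sauce reduction must finish before plating setup (must start by minute 156, minus 10-minute gap → minute 146). With a 46-minute duration, sauce reduction must start by 146 − 46 = minute 100.
So sauce reduction can start as early as minute 85 and as late as minute 100, giving 100 − 85 = 15 minutes of slack.

15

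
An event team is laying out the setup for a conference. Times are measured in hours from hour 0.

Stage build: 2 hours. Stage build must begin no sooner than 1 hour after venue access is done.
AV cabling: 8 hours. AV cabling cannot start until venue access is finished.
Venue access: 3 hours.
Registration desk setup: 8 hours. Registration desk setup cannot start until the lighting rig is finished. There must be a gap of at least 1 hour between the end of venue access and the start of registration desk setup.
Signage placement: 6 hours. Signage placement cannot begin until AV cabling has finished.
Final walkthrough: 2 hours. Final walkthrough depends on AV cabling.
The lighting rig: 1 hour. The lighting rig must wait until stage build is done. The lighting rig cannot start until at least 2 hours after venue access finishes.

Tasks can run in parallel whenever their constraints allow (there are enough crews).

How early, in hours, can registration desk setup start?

7

Nothing blocks venue access, so it runs from hour 0 to hour 3.
Stage build cannot begin until venue access (finishes hour 3, plus 1-hour gap → hour 4). It runs from hour 4 to 4 + 2 = hour 6.
The lighting rig has to wait for stage build (finishes hour 6); venue access (finishes hour 3, plus 2-hour gap → hour 5). The latest of these is hour 6, so the lighting rig runs hour 6 to 6 + 1 = hour 7.
Registration desk setup waits on the lighting rig (finishes hour 7); venue access (finishes hour 3, plus 1-hour gap → hour 4). The latest of these is hour 7, which is the earliest registration desk setup can start.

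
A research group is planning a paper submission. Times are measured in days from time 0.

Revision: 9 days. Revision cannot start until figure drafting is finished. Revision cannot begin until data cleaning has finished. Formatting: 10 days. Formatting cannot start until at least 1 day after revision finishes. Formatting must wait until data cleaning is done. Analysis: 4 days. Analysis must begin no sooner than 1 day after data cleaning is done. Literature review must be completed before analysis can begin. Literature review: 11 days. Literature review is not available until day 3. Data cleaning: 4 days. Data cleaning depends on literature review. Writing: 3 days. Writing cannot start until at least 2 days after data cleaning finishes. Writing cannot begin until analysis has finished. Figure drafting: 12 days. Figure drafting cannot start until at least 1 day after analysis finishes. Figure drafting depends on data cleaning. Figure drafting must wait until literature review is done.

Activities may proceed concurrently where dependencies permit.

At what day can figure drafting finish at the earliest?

Literature review waits on its own release at day 3, so it starts at day 3 and finishes at 3 + 11 = day 14.
Data cleaning cannot begin until literature review (finishes day 14). It runs from day 14 to 14 + 4 = day 18.
Analysis cannot start until data cleaning (finishes day 18, plus 1-day gap → day 19); literature review (finishes day 14). The controlling bound is day 19, so analysis finishes at 19 + 4 = day 23.
Figure drafting cannot start until analysis (finishes day 23, plus 1-day gap → day 24); data cleaning (finishes day 18); literature review (finishes day 14). The controlling bound is day 24, so figure drafting finishes at 24 + 12 = day 36.

36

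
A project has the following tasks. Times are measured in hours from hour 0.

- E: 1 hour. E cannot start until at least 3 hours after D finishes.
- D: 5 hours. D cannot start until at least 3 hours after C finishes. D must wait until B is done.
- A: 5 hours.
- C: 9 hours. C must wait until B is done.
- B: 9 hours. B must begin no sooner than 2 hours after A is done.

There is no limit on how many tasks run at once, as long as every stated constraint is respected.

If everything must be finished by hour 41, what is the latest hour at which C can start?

20

To finish by hour 41, E (duration 1) must start no later than hour 40.
D feeds into E (must start by hour 40, minus 3-hour gap → hour 37); so D must finish by hour 37 and therefore start by hour 32.
Since D (must start by hour 32, minus 3-hour gap → hour 29) depends on it, C must finish by hour 29. Backing off its 9-hour duration gives a latest start of hour 20.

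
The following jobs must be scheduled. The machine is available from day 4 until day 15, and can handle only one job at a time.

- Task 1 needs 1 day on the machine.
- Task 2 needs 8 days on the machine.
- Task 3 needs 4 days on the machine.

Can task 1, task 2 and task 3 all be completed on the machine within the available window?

No

The machine window is 15 − 4 = 11 days.
Running back to back, the jobs need 1 + 8 + 4 = 13 days on the machine.
Since 13 > 11, they cannot all fit.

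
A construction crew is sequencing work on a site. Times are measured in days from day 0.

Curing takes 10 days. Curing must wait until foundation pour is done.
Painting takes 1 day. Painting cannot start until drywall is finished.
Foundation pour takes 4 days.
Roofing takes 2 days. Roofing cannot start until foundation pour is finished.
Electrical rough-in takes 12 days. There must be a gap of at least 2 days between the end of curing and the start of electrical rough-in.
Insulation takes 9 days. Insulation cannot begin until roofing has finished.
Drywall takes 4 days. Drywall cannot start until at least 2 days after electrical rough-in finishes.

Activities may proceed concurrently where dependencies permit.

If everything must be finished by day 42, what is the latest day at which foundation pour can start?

7

Painting must finish by day 42; it takes 1 day, so it must start by 42 − 1 = day 41.
Drywall feeds into painting (must start by day 41); so drywall must finish by day 41 and therefore start by day 37.
Since drywall (must start by day 37, minus 2-day gap → day 35) depends on it, electrical rough-in must finish by day 35. Backing off its 12-day duration gives a latest start of day 23.
Curing has to be done before electrical rough-in (must start by day 23, minus 2-day gap → day 21). That means finishing by day 21, i.e. starting by 21 − 10 = day 11.
Insulation must finish by day 42; it takes 9 days, so it must start by 42 − 9 = day 33.
Roofing has to be done before insulation (must start by day 33). That means finishing by day 33, i.e. starting by 33 − 2 = day 31.
Foundation pour feeds curing (must start by day 11); roofing (must start by day 31). Taking the minimum, foundation pour must finish by day 11 and start by 11 − 4 = day 7.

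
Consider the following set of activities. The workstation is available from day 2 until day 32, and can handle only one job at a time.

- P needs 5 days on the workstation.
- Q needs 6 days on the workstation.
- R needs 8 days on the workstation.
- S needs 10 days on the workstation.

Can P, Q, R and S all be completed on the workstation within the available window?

Yes

The workstation window is 32 − 2 = 30 days.
Running back to back, the jobs need 5 + 6 + 8 + 10 = 29 days on the workstation.
Since 29 ≤ 30, they fit within the window.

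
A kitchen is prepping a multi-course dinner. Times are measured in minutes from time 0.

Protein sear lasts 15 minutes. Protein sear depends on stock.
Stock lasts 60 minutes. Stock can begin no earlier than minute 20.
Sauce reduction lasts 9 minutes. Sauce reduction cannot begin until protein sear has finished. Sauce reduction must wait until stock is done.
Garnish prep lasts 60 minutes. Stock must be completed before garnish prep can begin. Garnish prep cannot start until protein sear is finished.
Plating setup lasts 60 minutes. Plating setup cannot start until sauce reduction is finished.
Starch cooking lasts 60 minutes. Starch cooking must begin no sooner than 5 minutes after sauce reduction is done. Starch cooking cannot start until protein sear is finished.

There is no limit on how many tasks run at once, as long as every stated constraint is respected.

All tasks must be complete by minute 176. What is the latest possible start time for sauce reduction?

Nothing follows starch cooking; the deadline of minute 176 is its only limit. It must start by 176 − 60 = minute 116.
To finish by minute 176, plating setup (duration 60) must start no later than minute 116.
For sauce reduction: starch cooking (must start by minute 116, minus 5-minute gap → minute 111); plating setup (must start by minute 116). The most restrictive is minute 111; with a 9-minute duration, sauce reduction must start by minute 102.

102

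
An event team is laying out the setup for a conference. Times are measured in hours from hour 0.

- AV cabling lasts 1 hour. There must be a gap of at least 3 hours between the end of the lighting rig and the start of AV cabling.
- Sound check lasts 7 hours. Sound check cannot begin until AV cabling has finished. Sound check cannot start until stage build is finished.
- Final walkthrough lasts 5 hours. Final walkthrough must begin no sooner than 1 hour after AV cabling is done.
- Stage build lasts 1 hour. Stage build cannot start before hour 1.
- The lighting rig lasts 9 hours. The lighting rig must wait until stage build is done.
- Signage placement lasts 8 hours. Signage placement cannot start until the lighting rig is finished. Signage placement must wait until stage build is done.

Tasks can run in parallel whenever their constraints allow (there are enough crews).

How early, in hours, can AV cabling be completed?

15

After its own release at hour 1, stage build can start at hour 1 and finishes at hour 2.
The lighting rig waits on stage build (finishes hour 2), so it starts at hour 2 and finishes at 2 + 9 = hour 11.
After the lighting rig (finishes hour 11, plus 3-hour gap → hour 14), AV cabling can start at hour 14 and finishes at hour 15.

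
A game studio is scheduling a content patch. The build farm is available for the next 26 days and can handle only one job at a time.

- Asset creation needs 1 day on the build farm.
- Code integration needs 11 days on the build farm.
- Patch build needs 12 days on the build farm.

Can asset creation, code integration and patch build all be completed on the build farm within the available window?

Yes

Running back to back, the jobs need 1 + 11 + 12 = 24 days on the build farm.
Since 24 ≤ 26, they fit within the window.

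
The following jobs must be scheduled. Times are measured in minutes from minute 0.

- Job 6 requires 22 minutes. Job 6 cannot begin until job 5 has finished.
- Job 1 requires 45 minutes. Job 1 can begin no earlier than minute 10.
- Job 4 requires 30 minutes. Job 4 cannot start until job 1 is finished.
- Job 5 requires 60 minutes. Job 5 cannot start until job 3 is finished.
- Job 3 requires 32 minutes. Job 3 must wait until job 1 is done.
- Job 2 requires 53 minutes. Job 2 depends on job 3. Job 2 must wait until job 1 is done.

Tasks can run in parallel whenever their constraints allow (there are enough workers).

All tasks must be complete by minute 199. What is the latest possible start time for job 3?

85

Job 2 must finish by minute 199; it takes 53 minutes, so it must start by 199 − 53 = minute 146.
Job 6 has no dependents, so it just needs to finish by minute 199. Starting by 199 − 22 = minute 177 achieves that.
Job 5 has to be done before job 6 (must start by minute 177). That means finishing by minute 177, i.e. starting by 177 − 60 = minute 117.
Job 3 must finish in time for job 2 (must start by minute 146); job 5 (must start by minute 117). The tightest is minute 117, so job 3 must start by 117 − 32 = minute 85.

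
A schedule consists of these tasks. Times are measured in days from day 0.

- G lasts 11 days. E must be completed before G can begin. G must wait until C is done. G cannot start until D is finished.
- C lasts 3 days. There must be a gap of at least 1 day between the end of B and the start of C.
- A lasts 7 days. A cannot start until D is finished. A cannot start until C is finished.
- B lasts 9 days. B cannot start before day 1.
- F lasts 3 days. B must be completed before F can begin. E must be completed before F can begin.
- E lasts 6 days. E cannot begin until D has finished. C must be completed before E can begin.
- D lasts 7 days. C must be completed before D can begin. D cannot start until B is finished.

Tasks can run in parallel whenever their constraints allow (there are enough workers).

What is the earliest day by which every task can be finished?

38

After its own release at day 1, B can start at day 1 and finishes at day 10.
C cannot begin until B (finishes day 10, plus 1-day gap → day 11). It runs from day 11 to 11 + 3 = day 14.
D needs all of C (finishes day 14); B (finishes day 10). That puts its earliest start at day 14; it finishes at 14 + 7 = day 21.
For E: D (finishes day 21); C (finishes day 14). Taking the maximum gives a start of day 21, and it finishes at 21 + 6 = day 27.
G cannot start until E (finishes day 27); C (finishes day 14); D (finishes day 21). The controlling bound is day 27, so G finishes at 27 + 11 = day 38.
For F: B (finishes day 10); E (finishes day 27). Taking the maximum gives a start of day 27, and it finishes at 27 + 3 = day 30.
For A: D (finishes day 21); C (finishes day 14). Taking the maximum gives a start of day 21, and it finishes at 21 + 7 = day 28.
All tasks are finished once the last one completes. Finish times: A at 28, B at 10, C at 14, D at 21, E at 27, F at 30, G at 38. The latest is day 38.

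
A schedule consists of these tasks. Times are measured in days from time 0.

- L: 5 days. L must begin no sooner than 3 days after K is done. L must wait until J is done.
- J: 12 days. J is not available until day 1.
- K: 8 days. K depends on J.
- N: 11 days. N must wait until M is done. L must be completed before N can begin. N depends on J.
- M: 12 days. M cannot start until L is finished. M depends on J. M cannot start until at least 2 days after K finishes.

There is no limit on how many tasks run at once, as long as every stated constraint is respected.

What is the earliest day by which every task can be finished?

52

After its own release at day 1, J can start at day 1 and finishes at day 13.
After J (finishes day 13), K can start at day 13 and finishes at day 21.
For L: K (finishes day 21, plus 3-day gap → day 24); J (finishes day 13). Taking the maximum gives a start of day 24, and it finishes at 24 + 5 = day 29.
For M: L (finishes day 29); J (finishes day 13); K (finishes day 21, plus 2-day gap → day 23). Taking the maximum gives a start of day 29, and it finishes at 29 + 12 = day 41.
N needs all of M (finishes day 41); L (finishes day 29); J (finishes day 13). That puts its earliest start at day 41; it finishes at 41 + 11 = day 52.
All tasks are finished once the last one completes. Finish times: J at 13, K at 21, L at 29, M at 41, N at 52. The latest is day 52.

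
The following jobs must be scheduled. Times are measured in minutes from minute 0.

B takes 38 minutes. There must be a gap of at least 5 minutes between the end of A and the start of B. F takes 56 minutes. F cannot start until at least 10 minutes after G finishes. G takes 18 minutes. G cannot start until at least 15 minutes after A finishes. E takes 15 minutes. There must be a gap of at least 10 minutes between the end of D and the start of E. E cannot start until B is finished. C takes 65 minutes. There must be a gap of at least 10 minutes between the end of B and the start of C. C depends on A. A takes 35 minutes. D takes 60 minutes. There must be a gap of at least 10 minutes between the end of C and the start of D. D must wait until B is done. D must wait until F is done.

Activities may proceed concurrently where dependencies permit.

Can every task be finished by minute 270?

Yes

Nothing blocks A, so it runs from minute 0 to minute 35.
G waits on A (finishes minute 35, plus 15-minute gap → minute 50), so it starts at minute 50 and finishes at 50 + 18 = minute 68.
F cannot begin until G (finishes minute 68, plus 10-minute gap → minute 78). It runs from minute 78 to 78 + 56 = minute 134.
B waits on A (finishes minute 35, plus 5-minute gap → minute 40), so it starts at minute 40 and finishes at 40 + 38 = minute 78.
For C: B (finishes minute 78, plus 10-minute gap → minute 88); A (finishes minute 35). Taking the maximum gives a start of minute 88, and it finishes at 88 + 65 = minute 153.
D has to wait for C (finishes minute 153, plus 10-minute gap → minute 163); B (finishes minute 78); F (finishes minute 134). The latest of these is minute 163, so D runs minute 163 to 163 + 60 = minute 223.
E has to wait for D (finishes minute 223, plus 10-minute gap → minute 233); B (finishes minute 78). The latest of these is minute 233, so E runs minute 233 to 233 + 15 = minute 248.
Every task is finished by minute 248, which is no later than the deadline of 270, so the schedule is feasible.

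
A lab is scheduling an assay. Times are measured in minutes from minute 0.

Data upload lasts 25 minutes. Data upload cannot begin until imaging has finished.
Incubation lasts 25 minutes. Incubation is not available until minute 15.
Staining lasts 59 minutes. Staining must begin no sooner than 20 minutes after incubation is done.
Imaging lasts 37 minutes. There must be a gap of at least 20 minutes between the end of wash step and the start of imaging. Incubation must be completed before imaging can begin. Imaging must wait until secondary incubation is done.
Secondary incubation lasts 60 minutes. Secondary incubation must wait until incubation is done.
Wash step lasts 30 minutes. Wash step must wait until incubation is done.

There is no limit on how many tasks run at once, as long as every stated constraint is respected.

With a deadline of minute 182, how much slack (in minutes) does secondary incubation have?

Incubation waits on its own release at minute 15, so it starts at minute 15 and finishes at 15 + 25 = minute 40.
Secondary incubation cannot begin until incubation (finishes minute 40). It runs from minute 40 to 40 + 60 = minute 100.

Working backward from the deadline:
Nothing follows data upload; the deadline of minute 182 is its only limit. It must start by 182 − 25 = minute 157.
Since data upload (must start by minute 157) depends on it, imaging must finish by minute 157. Backing off its 37-minute duration gives a latest start of minute 120.
Since imaging (must start by minute 120) depends on it, secondary incubation must finish by minute 120. Backing off its 60-minute duration gives a latest start of minute 60.
So secondary incubation can start as early as minute 40 and as late as minute 60, giving 60 − 40 = 20 minutes of slack.

20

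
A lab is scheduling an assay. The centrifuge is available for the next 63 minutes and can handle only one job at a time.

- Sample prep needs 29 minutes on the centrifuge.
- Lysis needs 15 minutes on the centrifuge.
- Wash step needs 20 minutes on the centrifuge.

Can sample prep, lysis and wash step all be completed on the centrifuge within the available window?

Running back to back, the jobs need 29 + 15 + 20 = 64 minutes on the centrifuge.
Since 64 > 63, they cannot all fit.

No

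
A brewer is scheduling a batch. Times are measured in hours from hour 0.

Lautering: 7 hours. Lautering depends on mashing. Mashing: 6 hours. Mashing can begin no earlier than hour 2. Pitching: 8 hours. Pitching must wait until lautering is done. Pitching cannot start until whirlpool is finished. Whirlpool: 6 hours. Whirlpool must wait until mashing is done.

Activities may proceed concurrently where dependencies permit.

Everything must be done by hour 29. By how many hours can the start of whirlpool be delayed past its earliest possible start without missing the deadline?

7

After its own release at hour 2, mashing can start at hour 2 and finishes at hour 8.
Whirlpool waits on mashing (finishes hour 8), so it starts at hour 8 and finishes at 8 + 6 = hour 14.

Working backward from the deadline:
To finish by hour 29, pitching (duration 8) must start no later than hour 21.
Since pitching (must start by hour 21) depends on it, whirlpool must finish by hour 21. Backing off its 6-hour duration gives a latest start of hour 15.
So whirlpool can start as early as hour 8 and as late as hour 15, giving 15 − 8 = 7 hours of slack.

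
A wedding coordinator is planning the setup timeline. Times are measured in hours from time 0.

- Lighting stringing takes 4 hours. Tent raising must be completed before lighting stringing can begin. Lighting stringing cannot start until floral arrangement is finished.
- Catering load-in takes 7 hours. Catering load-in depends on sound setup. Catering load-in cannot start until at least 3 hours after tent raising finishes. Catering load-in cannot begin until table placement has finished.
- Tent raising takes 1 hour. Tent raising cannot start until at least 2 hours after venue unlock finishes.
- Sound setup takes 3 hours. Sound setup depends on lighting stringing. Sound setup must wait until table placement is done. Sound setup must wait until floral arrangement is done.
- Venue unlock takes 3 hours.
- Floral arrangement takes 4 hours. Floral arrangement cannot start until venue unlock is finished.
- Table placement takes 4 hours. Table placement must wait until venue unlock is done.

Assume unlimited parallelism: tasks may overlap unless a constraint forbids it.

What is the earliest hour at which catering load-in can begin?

14

Nothing blocks venue unlock, so it runs from hour 0 to hour 3.
Floral arrangement cannot begin until venue unlock (finishes hour 3). It runs from hour 3 to 3 + 4 = hour 7.
Table placement waits on venue unlock (finishes hour 3), so it starts at hour 3 and finishes at 3 + 4 = hour 7.
Tent raising waits on venue unlock (finishes hour 3, plus 2-hour gap → hour 5), so it starts at hour 5 and finishes at 5 + 1 = hour 6.
Lighting stringing needs all of tent raising (finishes hour 6); floral arrangement (finishes hour 7). That puts its earliest start at hour 7; it finishes at 7 + 4 = hour 11.
Sound setup cannot start until lighting stringing (finishes hour 11); table placement (finishes hour 7); floral arrangement (finishes hour 7). The controlling bound is hour 11, so sound setup finishes at 11 + 3 = hour 14.
Catering load-in waits on sound setup (finishes hour 14); tent raising (finishes hour 6, plus 3-hour gap → hour 9); table placement (finishes hour 7). The latest of these is hour 14, which is the earliest catering load-in can start.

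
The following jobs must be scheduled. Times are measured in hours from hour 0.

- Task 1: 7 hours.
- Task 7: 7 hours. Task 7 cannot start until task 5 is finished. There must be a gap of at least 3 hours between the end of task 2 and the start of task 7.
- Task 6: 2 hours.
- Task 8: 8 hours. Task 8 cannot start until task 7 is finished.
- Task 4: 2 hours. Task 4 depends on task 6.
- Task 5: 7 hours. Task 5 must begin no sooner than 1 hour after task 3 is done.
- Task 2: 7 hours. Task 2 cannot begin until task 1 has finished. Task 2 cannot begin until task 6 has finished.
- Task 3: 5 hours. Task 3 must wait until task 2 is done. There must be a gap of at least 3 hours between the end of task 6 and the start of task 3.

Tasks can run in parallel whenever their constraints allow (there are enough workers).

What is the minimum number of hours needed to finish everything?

42

Task 6 has no prerequisites, so it starts at hour 0 and finishes at hour 2.
After task 6 (finishes hour 2), task 4 can start at hour 2 and finishes at hour 4.
Task 1 has no prerequisites, so it starts at hour 0 and finishes at hour 7.
Task 2 cannot start until task 1 (finishes hour 7); task 6 (finishes hour 2). The controlling bound is hour 7, so task 2 finishes at 7 + 7 = hour 14.
For task 3: task 2 (finishes hour 14); task 6 (finishes hour 2, plus 3-hour gap → hour 5). Taking the maximum gives a start of hour 14, and it finishes at 14 + 5 = hour 19.
Task 5 cannot begin until task 3 (finishes hour 19, plus 1-hour gap → hour 20). It runs from hour 20 to 20 + 7 = hour 27.
Task 7 cannot start until task 5 (finishes hour 27); task 2 (finishes hour 14, plus 3-hour gap → hour 17). The controlling bound is hour 27, so task 7 finishes at 27 + 7 = hour 34.
Task 8 waits on task 7 (finishes hour 34), so it starts at hour 34 and finishes at 34 + 8 = hour 42.
All tasks are finished once the last one completes. Finish times: Task 1 at 7, Task 2 at 14, Task 3 at 19, Task 4 at 4, Task 5 at 27, Task 6 at 2, Task 7 at 34, Task 8 at 42. The latest is hour 42.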